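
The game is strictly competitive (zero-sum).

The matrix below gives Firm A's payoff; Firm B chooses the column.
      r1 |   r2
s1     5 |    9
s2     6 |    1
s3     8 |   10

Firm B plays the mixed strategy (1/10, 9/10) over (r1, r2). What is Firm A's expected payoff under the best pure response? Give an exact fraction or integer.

49/5

s1: (5)·(1/10) + (9)·(9/10) = 43/5.
s2: (6)·(1/10) + (1)·(9/10) = 3/2.
s3: (8)·(1/10) + (10)·(9/10) = 49/5.
The best pure response is s3 with expected payoff 49/5.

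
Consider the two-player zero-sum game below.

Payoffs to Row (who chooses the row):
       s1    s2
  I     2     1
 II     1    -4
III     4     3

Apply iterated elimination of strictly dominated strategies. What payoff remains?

Row II is strictly dominated by row I (2>1, 1>-4); eliminate II.
Column s1 is strictly dominated by s2 for Column (1<2, 3<4); eliminate s1.
Row I is strictly dominated by row III (3>1); eliminate I.
Only (III, s2) remains, with payoff 3.

3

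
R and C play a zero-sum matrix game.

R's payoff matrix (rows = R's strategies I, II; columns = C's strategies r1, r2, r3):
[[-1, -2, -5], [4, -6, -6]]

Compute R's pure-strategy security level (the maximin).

-5

The worst-case payoff for each row is I: -5, II: -6.
The best of these is -5.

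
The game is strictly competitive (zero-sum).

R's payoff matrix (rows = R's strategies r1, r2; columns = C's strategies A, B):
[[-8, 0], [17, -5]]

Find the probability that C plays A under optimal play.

1/6

Row minima are -8 and -5, so R's maximin is -5; column maxima are 17 and 0, so C's minimax is 0. These differ, so the equilibrium is in mixed strategies.
Let C play A with probability q. R is indifferent when −8q = 17q − 5(1−q), giving q = 1/6.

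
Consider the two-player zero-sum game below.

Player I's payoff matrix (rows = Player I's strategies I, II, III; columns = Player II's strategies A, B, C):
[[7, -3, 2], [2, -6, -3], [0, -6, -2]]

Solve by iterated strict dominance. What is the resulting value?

Column A is strictly dominated by B for Player II (-3<7, -6<2, -6<0); eliminate A.
Row II is strictly dominated by row I (-3>-6, 2>-3); eliminate II.
Row III is strictly dominated by row I (-3>-6, 2>-2); eliminate III.
Column C is strictly dominated by B for Player II (-3<2); eliminate C.
Only (I, B) remains, with payoff -3.

-3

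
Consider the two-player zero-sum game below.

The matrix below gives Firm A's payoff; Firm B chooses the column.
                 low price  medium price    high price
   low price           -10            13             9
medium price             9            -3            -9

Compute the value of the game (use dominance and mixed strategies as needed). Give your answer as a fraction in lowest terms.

Column medium price is strictly dominated by high price for Firm B (it gives Firm A more in every row).
The remaining 2×2 game on (low price, medium price) × (low price, high price) has no saddle point. Let Firm A play low price with probability p; indifference gives −10p + 9(1−p) = 9p − 9(1−p), so p = 18/37.
Similarly Firm B's optimal q on low price is 18/37, and the value is -10·(18/37) + (9)·(19/37) = -9/37.

-9/37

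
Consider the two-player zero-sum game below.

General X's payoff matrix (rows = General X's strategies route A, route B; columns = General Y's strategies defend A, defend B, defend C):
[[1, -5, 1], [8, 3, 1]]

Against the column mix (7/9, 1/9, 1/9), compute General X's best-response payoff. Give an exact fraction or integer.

20/3

route A: (1)·(7/9) + (-5)·(1/9) + (1)·(1/9) = 1/3.
route B: (8)·(7/9) + (3)·(1/9) + (1)·(1/9) = 20/3.
The best pure response is route B with expected payoff 20/3.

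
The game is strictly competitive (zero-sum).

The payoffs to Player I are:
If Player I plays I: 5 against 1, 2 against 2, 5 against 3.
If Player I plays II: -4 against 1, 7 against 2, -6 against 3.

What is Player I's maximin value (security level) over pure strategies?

The worst-case payoff for each row is I: 2, II: -6.
The best of these is 2.

2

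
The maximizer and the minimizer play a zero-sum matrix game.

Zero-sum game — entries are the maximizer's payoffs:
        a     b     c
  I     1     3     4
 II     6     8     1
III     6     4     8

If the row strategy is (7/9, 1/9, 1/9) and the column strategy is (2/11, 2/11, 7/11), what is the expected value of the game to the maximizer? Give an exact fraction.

11/3

Against (2/11, 2/11, 7/11), each row's expected payoff is I: 36/11; II: 35/11; III: 76/11.
Taking the (7/9, 1/9, 1/9)-weighted average: (7/9)·(36/11) + (1/9)·(35/11) + (1/9)·(76/11) = 11/3.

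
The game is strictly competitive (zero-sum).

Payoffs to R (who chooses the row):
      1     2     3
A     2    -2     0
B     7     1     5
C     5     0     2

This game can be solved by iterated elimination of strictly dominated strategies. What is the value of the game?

1

Column 1 is strictly dominated by 2 for C (-2<2, 1<7, 0<5); eliminate 1.
Column 3 is strictly dominated by 2 for C (-2<0, 1<5, 0<2); eliminate 3.
Row C is strictly dominated by row B (1>0); eliminate C.
Row A is strictly dominated by row B (1>-2); eliminate A.
Only (B, 2) remains, with payoff 1.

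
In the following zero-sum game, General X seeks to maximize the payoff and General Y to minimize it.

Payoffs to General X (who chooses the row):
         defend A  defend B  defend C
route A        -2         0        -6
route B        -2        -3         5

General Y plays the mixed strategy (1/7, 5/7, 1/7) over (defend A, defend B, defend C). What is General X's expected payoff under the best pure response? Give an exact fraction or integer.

route A: (-2)·(1/7) + (0)·(5/7) + (-6)·(1/7) = -8/7.
route B: (-2)·(1/7) + (-3)·(5/7) + (5)·(1/7) = -12/7.
The best pure response is route A with expected payoff -8/7.

-8/7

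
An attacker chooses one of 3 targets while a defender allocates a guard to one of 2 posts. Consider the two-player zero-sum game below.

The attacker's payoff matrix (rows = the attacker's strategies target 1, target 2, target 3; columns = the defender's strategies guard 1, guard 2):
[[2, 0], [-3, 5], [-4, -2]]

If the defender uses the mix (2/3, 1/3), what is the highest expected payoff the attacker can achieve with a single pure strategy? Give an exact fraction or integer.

target 1: (2)·(2/3) + (0)·(1/3) = 4/3.
target 2: (-3)·(2/3) + (5)·(1/3) = -1/3.
target 3: (-4)·(2/3) + (-2)·(1/3) = -10/3.
The best pure response is target 1 with expected payoff 4/3.

4/3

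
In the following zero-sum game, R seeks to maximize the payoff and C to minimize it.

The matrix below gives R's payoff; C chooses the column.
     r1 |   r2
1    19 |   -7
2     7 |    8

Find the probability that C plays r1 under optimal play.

5/9

Row minima are -7 and 7, so R's maximin is 7; column maxima are 19 and 8, so C's minimax is 8. These differ, so the equilibrium is in mixed strategies.
Let C play r1 with probability q. R is indifferent when 19q − 7(1−q) = 7q + 8(1−q), giving q = 5/9.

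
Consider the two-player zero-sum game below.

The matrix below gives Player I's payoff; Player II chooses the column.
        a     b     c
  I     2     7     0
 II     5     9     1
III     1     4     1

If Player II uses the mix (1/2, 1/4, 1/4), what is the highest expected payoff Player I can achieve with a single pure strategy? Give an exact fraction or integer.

I: (2)·(1/2) + (7)·(1/4) + (0)·(1/4) = 11/4.
II: (5)·(1/2) + (9)·(1/4) + (1)·(1/4) = 5.
III: (1)·(1/2) + (4)·(1/4) + (1)·(1/4) = 7/4.
The best pure response is II with expected payoff 5.

5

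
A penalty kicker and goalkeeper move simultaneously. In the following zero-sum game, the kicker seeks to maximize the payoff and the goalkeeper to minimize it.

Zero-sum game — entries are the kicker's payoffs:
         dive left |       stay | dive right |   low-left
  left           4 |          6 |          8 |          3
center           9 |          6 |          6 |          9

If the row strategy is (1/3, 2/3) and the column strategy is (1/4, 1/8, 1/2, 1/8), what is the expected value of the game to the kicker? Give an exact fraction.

Against (1/4, 1/8, 1/2, 1/8), each row's expected payoff is left: 49/8; center: 57/8.
Taking the (1/3, 2/3)-weighted average: (1/3)·(49/8) + (2/3)·(57/8) = 163/24.

163/24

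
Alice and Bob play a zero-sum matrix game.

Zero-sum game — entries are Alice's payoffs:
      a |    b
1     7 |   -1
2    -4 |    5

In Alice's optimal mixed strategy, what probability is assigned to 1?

Row minima are -1 and -4, so Alice's maximin is -1; column maxima are 7 and 5, so Bob's minimax is 5. These differ, so the equilibrium is in mixed strategies.
Let Alice play 1 with probability p. Bob is indifferent when 7p − 4(1−p) = −p + 5(1−p), giving p = 9/17.

9/17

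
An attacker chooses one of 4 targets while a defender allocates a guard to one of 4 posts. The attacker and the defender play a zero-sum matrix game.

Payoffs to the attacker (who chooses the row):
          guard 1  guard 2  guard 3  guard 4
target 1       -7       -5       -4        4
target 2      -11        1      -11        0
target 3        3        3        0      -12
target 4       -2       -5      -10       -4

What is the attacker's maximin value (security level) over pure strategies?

The worst-case payoff for each row is target 1: -7, target 2: -11, target 3: -12, target 4: -10.
The best of these is -7.

-7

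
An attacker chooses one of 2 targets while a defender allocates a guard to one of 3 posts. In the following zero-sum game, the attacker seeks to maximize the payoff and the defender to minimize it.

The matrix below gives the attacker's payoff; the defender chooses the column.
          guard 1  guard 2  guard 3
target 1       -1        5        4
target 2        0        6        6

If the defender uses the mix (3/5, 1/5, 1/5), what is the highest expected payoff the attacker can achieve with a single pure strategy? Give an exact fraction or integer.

target 1: (-1)·(3/5) + (5)·(1/5) + (4)·(1/5) = 6/5.
target 2: (0)·(3/5) + (6)·(1/5) + (6)·(1/5) = 12/5.
The best pure response is target 2 with expected payoff 12/5.

12/5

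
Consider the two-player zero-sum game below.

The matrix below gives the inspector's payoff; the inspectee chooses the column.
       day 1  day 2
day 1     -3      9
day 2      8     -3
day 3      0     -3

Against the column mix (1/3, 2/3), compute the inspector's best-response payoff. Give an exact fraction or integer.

day 1: (-3)·(1/3) + (9)·(2/3) = 5.
day 2: (8)·(1/3) + (-3)·(2/3) = 2/3.
day 3: (0)·(1/3) + (-3)·(2/3) = -2.
The best pure response is day 1 with expected payoff 5.

5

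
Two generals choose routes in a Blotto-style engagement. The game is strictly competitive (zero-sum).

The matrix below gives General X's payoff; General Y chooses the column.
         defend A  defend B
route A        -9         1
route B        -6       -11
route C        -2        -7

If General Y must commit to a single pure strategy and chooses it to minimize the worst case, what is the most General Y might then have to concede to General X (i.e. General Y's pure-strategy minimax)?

-2

The worst case (largest entry) in each column is defend A: -2, defend B: 1.
The best (smallest) of these is -2.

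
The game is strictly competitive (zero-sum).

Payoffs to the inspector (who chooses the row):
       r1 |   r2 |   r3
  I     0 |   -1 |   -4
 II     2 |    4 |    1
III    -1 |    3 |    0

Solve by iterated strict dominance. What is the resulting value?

1

Column r2 is strictly dominated by r3 for the inspectee (-4<-1, 1<4, 0<3); eliminate r2.
Row I is strictly dominated by row II (2>0, 1>-4); eliminate I.
Row III is strictly dominated by row II (2>-1, 1>0); eliminate III.
Column r1 is strictly dominated by r3 for the inspectee (1<2); eliminate r1.
Only (II, r3) remains, with payoff 1.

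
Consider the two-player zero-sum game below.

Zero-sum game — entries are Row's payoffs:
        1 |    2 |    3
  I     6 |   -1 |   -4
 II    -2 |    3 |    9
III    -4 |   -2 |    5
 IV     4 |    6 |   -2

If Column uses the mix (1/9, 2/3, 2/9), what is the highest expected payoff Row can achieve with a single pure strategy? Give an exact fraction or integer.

4

I: (6)·(1/9) + (-1)·(2/3) + (-4)·(2/9) = -8/9.
II: (-2)·(1/9) + (3)·(2/3) + (9)·(2/9) = 34/9.
III: (-4)·(1/9) + (-2)·(2/3) + (5)·(2/9) = -2/3.
IV: (4)·(1/9) + (6)·(2/3) + (-2)·(2/9) = 4.
The best pure response is IV with expected payoff 4.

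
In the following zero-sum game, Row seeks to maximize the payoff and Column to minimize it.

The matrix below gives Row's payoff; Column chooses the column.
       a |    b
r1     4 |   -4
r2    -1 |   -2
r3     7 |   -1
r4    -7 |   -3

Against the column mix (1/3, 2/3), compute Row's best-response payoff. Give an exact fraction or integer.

r1: (4)·(1/3) + (-4)·(2/3) = -4/3.
r2: (-1)·(1/3) + (-2)·(2/3) = -5/3.
r3: (7)·(1/3) + (-1)·(2/3) = 5/3.
r4: (-7)·(1/3) + (-3)·(2/3) = -13/3.
The best pure response is r3 with expected payoff 5/3.

5/3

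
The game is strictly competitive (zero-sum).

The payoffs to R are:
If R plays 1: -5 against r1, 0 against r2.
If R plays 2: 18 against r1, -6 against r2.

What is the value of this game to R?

-30/29

Row minima are -5 and -6, so R's maximin is -5; column maxima are 18 and 0, so C's minimax is 0. These differ, so the equilibrium is in mixed strategies.
Let R play 1 with probability p. C is indifferent when −5p + 18(1−p) = −6(1−p), giving p = 24/29.
Let C play r1 with probability q. R is indifferent when −5q = 18q − 6(1−q), giving q = 6/29.
The value is -5·(6/29) + (0)·(23/29) = -30/29.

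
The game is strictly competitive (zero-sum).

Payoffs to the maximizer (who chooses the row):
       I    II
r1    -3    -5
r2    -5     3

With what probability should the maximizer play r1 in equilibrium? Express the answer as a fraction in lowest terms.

Row minima are -5 and -5, so the maximizer's maximin is -5; column maxima are -3 and 3, so the minimizer's minimax is -3. These differ, so the equilibrium is in mixed strategies.
Let the maximizer play r1 with probability p. The minimizer is indifferent when −3p − 5(1−p) = −5p + 3(1−p), giving p = 4/5.

4/5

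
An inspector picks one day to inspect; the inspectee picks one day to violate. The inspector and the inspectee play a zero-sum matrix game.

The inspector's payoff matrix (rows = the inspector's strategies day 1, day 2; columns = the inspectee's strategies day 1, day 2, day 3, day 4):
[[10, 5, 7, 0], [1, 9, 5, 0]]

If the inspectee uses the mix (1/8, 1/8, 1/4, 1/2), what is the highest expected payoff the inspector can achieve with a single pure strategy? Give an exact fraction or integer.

day 1: (10)·(1/8) + (5)·(1/8) + (7)·(1/4) + (0)·(1/2) = 29/8.
day 2: (1)·(1/8) + (9)·(1/8) + (5)·(1/4) + (0)·(1/2) = 5/2.
The best pure response is day 1 with expected payoff 29/8.

29/8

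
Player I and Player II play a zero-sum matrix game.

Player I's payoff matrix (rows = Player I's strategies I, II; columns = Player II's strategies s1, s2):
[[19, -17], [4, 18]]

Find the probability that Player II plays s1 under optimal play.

7/10

Row minima are -17 and 4, so Player I's maximin is 4; column maxima are 19 and 18, so Player II's minimax is 18. These differ, so the equilibrium is in mixed strategies.
Let Player II play s1 with probability q. Player I is indifferent when 19q − 17(1−q) = 4q + 18(1−q), giving q = 7/10.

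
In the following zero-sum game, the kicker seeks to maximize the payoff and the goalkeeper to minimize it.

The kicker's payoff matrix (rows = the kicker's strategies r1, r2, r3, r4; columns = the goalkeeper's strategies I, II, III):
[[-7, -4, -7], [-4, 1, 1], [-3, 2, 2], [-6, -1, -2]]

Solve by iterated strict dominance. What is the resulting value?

Row r4 is strictly dominated by row r2 (-4>-6, 1>-1, 1>-2); eliminate r4.
Column II is strictly dominated by I for the goalkeeper (-7<-4, -4<1, -3<2); eliminate II.
Row r1 is strictly dominated by row r2 (-4>-7, 1>-7); eliminate r1.
Column III is strictly dominated by I for the goalkeeper (-4<1, -3<2); eliminate III.
Row r2 is strictly dominated by row r3 (-3>-4); eliminate r2.
Only (r3, I) remains, with payoff -3.

-3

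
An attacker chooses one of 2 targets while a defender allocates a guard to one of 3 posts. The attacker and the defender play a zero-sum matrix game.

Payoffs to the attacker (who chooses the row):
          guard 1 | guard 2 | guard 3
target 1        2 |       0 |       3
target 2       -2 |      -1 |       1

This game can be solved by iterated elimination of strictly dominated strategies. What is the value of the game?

0

Column guard 3 is strictly dominated by guard 1 for the defender (2<3, -2<1); eliminate guard 3.
Row target 2 is strictly dominated by row target 1 (2>-2, 0>-1); eliminate target 2.
Column guard 1 is strictly dominated by guard 2 for the defender (0<2); eliminate guard 1.
Only (target 1, guard 2) remains, with payoff 0.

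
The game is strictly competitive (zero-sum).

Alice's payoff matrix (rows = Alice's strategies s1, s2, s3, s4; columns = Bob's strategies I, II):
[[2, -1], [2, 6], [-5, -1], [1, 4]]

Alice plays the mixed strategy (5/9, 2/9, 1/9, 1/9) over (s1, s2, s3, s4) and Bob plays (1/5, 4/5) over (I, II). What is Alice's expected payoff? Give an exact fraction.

10/9

Against (1/5, 4/5), each row's expected payoff is s1: -2/5; s2: 26/5; s3: -9/5; s4: 17/5.
Taking the (5/9, 2/9, 1/9, 1/9)-weighted average: (5/9)·(-2/5) + (2/9)·(26/5) + (1/9)·(-9/5) + (1/9)·(17/5) = 10/9.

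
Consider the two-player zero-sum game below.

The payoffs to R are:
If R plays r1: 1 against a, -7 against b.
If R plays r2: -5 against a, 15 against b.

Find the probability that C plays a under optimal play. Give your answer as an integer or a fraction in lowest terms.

11/14

Row minima are -7 and -5, so R's maximin is -5; column maxima are 1 and 15, so C's minimax is 1. These differ, so the equilibrium is in mixed strategies.
Let C play a with probability q. R is indifferent when q − 7(1−q) = −5q + 15(1−q), giving q = 11/14.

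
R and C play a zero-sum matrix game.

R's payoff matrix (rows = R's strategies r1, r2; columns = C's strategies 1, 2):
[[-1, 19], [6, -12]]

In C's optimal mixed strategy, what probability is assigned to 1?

31/38

Row minima are -1 and -12, so R's maximin is -1; column maxima are 6 and 19, so C's minimax is 6. These differ, so the equilibrium is in mixed strategies.
Let C play 1 with probability q. R is indifferent when −q + 19(1−q) = 6q − 12(1−q), giving q = 31/38.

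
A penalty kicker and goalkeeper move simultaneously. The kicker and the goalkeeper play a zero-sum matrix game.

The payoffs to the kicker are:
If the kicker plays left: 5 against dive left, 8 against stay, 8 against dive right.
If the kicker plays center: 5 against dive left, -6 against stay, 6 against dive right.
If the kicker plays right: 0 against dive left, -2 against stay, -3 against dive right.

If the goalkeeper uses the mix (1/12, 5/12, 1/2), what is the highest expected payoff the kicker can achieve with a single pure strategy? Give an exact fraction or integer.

left: (5)·(1/12) + (8)·(5/12) + (8)·(1/2) = 31/4.
center: (5)·(1/12) + (-6)·(5/12) + (6)·(1/2) = 11/12.
right: (0)·(1/12) + (-2)·(5/12) + (-3)·(1/2) = -7/3.
The best pure response is left with expected payoff 31/4.

31/4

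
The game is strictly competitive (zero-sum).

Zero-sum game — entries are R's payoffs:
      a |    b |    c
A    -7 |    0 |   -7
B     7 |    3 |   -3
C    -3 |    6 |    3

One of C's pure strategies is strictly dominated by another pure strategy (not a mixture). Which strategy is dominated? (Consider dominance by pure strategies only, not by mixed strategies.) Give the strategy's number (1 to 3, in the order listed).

C prefers columns that give R less. Compare b with c: -7 < 0, -3 < 3, 3 < 6.
So c strictly dominates b for C; b is strictly dominated.

2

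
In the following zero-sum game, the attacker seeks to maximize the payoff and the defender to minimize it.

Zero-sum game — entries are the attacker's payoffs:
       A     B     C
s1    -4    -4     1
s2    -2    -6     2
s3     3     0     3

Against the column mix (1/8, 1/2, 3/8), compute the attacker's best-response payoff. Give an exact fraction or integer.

s1: (-4)·(1/8) + (-4)·(1/2) + (1)·(3/8) = -17/8.
s2: (-2)·(1/8) + (-6)·(1/2) + (2)·(3/8) = -5/2.
s3: (3)·(1/8) + (0)·(1/2) + (3)·(3/8) = 3/2.
The best pure response is s3 with expected payoff 3/2.

3/2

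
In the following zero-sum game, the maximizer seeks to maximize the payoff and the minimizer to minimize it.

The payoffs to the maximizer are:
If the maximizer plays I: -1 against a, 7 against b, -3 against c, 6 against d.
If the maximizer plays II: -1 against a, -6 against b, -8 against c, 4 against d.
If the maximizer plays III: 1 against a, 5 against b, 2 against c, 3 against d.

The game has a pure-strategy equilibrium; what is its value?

Row minima: -3, -8, 1 → the maximizer's maximin is 1.
Column maxima: 1, 7, 2, 6 → the minimizer's minimax is 1.
They coincide at (III, a), so the value is 1.

1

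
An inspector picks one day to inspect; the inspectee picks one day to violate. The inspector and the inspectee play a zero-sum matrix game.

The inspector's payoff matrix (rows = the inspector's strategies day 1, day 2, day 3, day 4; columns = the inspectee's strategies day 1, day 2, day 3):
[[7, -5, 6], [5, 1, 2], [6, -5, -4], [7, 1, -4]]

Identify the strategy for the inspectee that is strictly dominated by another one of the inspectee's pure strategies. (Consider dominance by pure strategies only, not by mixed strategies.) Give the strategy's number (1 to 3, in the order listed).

The inspectee prefers columns that give the inspector less. Compare day 1 with day 2: -5 < 7, 1 < 5, -5 < 6, 1 < 7.
So day 2 strictly dominates day 1 for the inspectee; day 1 is strictly dominated.

1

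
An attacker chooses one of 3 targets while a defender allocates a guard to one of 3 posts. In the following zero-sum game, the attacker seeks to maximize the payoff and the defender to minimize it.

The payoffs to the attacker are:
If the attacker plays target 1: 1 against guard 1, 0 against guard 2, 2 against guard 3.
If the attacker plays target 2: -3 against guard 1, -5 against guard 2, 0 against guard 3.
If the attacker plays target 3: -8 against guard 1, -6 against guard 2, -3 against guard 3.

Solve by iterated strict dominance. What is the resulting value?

Column guard 3 is strictly dominated by guard 1 for the defender (1<2, -3<0, -8<-3); eliminate guard 3.
Row target 3 is strictly dominated by row target 1 (1>-8, 0>-6); eliminate target 3.
Row target 2 is strictly dominated by row target 1 (1>-3, 0>-5); eliminate target 2.
Column guard 1 is strictly dominated by guard 2 for the defender (0<1); eliminate guard 1.
Only (target 1, guard 2) remains, with payoff 0.

0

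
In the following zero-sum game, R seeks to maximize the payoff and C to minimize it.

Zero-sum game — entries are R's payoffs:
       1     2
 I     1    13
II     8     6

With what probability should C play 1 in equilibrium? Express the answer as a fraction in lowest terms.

Row minima are 1 and 6, so R's maximin is 6; column maxima are 8 and 13, so C's minimax is 8. These differ, so the equilibrium is in mixed strategies.
Let C play 1 with probability q. R is indifferent when q + 13(1−q) = 8q + 6(1−q), giving q = 1/2.

1/2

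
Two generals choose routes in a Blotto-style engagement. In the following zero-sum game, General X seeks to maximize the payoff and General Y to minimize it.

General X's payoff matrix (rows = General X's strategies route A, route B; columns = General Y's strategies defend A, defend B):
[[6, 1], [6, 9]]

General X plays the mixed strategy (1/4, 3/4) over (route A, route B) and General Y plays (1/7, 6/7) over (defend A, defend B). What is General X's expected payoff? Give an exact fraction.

Against (1/7, 6/7), each row's expected payoff is route A: 12/7; route B: 60/7.
Taking the (1/4, 3/4)-weighted average: (1/4)·(12/7) + (3/4)·(60/7) = 48/7.

48/7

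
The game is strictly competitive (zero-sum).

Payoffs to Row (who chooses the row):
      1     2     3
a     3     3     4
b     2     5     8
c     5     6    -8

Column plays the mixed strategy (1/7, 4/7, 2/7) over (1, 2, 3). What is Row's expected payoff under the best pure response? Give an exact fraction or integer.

38/7

a: (3)·(1/7) + (3)·(4/7) + (4)·(2/7) = 23/7.
b: (2)·(1/7) + (5)·(4/7) + (8)·(2/7) = 38/7.
c: (5)·(1/7) + (6)·(4/7) + (-8)·(2/7) = 13/7.
The best pure response is b with expected payoff 38/7.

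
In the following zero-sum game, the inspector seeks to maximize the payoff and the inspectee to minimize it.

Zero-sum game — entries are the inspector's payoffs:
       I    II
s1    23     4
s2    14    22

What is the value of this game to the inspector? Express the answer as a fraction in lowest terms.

Row minima are 4 and 14, so the inspector's maximin is 14; column maxima are 23 and 22, so the inspectee's minimax is 22. These differ, so the equilibrium is in mixed strategies.
Let the inspector play s1 with probability p. The inspectee is indifferent when 23p + 14(1−p) = 4p + 22(1−p), giving p = 8/27.
Let the inspectee play I with probability q. The inspector is indifferent when 23q + 4(1−q) = 14q + 22(1−q), giving q = 2/3.
The value is 23·(2/3) + (4)·(1/3) = 50/3.

50/3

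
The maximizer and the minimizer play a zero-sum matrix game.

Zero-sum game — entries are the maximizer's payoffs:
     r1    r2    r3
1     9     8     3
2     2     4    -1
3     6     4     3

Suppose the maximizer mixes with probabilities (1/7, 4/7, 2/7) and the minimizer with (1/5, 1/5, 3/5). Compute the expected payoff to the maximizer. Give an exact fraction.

Against (1/5, 1/5, 3/5), each row's expected payoff is 1: 26/5; 2: 3/5; 3: 19/5.
Taking the (1/7, 4/7, 2/7)-weighted average: (1/7)·(26/5) + (4/7)·(3/5) + (2/7)·(19/5) = 76/35.

76/35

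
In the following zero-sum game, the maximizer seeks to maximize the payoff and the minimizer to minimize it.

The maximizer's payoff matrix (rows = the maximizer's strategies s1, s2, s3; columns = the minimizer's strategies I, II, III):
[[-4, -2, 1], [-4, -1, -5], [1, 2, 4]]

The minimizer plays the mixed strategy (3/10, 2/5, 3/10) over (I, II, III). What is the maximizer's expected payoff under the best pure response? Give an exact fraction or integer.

s1: (-4)·(3/10) + (-2)·(2/5) + (1)·(3/10) = -17/10.
s2: (-4)·(3/10) + (-1)·(2/5) + (-5)·(3/10) = -31/10.
s3: (1)·(3/10) + (2)·(2/5) + (4)·(3/10) = 23/10.
The best pure response is s3 with expected payoff 23/10.

23/10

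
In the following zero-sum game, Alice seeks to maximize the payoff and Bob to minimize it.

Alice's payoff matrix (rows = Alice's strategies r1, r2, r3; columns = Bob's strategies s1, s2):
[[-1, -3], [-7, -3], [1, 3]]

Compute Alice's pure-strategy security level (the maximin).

1

The worst-case payoff for each row is r1: -3, r2: -7, r3: 1.
The best of these is 1.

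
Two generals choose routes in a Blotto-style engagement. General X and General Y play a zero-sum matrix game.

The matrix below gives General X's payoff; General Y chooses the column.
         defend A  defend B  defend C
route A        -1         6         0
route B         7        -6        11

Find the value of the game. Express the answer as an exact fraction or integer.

Column defend C is strictly dominated by defend A for General Y (it gives General X more in every row).
The remaining 2×2 game on (route A, route B) × (defend A, defend B) has no saddle point. Let General X play route A with probability p; indifference gives −p + 7(1−p) = 6p − 6(1−p), so p = 13/20.
Similarly General Y's optimal q on defend A is 3/5, and the value is -1·(3/5) + (6)·(2/5) = 9/5.

9/5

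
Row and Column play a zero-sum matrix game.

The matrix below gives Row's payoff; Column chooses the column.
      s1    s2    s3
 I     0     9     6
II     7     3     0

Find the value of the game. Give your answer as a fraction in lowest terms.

Column s2 is strictly dominated by s3 for Column (it gives Row more in every row).
The remaining 2×2 game on (I, II) × (s1, s3) has no saddle point. Let Row play I with probability p; indifference gives 7(1−p) = 6p, so p = 7/13.
Similarly Column's optimal q on s1 is 6/13, and the value is 0·(6/13) + (6)·(7/13) = 42/13.

42/13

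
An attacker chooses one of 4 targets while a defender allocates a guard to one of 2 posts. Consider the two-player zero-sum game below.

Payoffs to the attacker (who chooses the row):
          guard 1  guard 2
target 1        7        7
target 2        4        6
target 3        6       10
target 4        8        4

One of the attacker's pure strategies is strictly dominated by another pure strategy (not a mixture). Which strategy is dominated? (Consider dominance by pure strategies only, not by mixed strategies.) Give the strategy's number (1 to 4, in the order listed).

2

Compare target 2 with target 1: 7 > 4, 7 > 6.
So target 1 strictly dominates target 2 for the attacker; target 2 is strictly dominated.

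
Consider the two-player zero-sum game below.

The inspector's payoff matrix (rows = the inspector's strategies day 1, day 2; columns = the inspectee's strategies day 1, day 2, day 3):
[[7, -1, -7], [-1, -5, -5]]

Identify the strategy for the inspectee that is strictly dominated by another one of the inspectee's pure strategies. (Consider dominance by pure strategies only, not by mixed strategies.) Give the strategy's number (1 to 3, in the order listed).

The inspectee prefers columns that give the inspector less. Compare day 1 with day 2: -1 < 7, -5 < -1.
So day 2 strictly dominates day 1 for the inspectee; day 1 is strictly dominated.

1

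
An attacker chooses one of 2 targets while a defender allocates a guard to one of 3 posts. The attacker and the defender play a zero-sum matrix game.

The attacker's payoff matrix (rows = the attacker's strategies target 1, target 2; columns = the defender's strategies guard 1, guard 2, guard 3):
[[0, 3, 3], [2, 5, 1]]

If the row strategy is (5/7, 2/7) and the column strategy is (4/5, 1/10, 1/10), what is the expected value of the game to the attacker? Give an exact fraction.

37/35

Against (4/5, 1/10, 1/10), each row's expected payoff is target 1: 3/5; target 2: 11/5.
Taking the (5/7, 2/7)-weighted average: (5/7)·(3/5) + (2/7)·(11/5) = 37/35.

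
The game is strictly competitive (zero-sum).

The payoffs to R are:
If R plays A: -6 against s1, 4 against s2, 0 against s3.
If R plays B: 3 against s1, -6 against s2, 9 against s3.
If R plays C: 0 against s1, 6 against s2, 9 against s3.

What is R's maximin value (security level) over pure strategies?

0

The worst-case payoff for each row is A: -6, B: -6, C: 0.
The best of these is 0.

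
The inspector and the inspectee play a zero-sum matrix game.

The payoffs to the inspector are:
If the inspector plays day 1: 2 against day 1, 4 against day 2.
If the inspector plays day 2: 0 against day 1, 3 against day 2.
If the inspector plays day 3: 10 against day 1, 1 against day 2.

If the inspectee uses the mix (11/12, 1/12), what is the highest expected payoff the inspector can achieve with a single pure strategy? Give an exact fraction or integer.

37/4

day 1: (2)·(11/12) + (4)·(1/12) = 13/6.
day 2: (0)·(11/12) + (3)·(1/12) = 1/4.
day 3: (10)·(11/12) + (1)·(1/12) = 37/4.
The best pure response is day 3 with expected payoff 37/4.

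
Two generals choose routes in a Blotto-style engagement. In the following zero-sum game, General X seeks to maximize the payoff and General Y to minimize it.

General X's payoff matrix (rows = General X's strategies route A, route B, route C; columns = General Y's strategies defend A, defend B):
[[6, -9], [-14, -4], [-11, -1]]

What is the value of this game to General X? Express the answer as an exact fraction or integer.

Row route B is strictly dominated by row route C, so General X never plays it.
The remaining 2×2 game on (route A, route C) × (defend A, defend B) has no saddle point. Let General X play route A with probability p; indifference gives 6p − 11(1−p) = −9p − (1−p), so p = 2/5.
Similarly General Y's optimal q on defend A is 8/25, and the value is 6·(8/25) + (-9)·(17/25) = -21/5.

-21/5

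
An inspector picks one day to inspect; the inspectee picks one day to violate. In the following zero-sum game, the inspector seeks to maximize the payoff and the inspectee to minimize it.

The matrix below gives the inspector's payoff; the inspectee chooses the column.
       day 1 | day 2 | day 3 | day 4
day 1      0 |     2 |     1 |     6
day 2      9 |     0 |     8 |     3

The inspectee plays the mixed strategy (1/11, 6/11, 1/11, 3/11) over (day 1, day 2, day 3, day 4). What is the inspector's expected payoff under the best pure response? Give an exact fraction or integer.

day 1: (0)·(1/11) + (2)·(6/11) + (1)·(1/11) + (6)·(3/11) = 31/11.
day 2: (9)·(1/11) + (0)·(6/11) + (8)·(1/11) + (3)·(3/11) = 26/11.
The best pure response is day 1 with expected payoff 31/11.

31/11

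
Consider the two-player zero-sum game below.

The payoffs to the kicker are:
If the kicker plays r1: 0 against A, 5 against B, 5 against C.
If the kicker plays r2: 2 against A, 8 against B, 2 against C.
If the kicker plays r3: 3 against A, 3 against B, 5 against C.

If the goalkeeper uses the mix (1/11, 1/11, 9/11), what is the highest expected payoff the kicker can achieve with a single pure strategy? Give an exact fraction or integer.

51/11

r1: (0)·(1/11) + (5)·(1/11) + (5)·(9/11) = 50/11.
r2: (2)·(1/11) + (8)·(1/11) + (2)·(9/11) = 28/11.
r3: (3)·(1/11) + (3)·(1/11) + (5)·(9/11) = 51/11.
The best pure response is r3 with expected payoff 51/11.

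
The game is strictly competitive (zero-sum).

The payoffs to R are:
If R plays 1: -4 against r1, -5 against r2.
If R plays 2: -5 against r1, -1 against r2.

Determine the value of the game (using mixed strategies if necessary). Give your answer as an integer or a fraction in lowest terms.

-21/5

Row minima are -5 and -5, so R's maximin is -5; column maxima are -4 and -1, so C's minimax is -4. These differ, so the equilibrium is in mixed strategies.
Let R play 1 with probability p. C is indifferent when −4p − 5(1−p) = −5p − (1−p), giving p = 4/5.
Let C play r1 with probability q. R is indifferent when −4q − 5(1−q) = −5q − (1−q), giving q = 4/5.
The value is -4·(4/5) + (-5)·(1/5) = -21/5.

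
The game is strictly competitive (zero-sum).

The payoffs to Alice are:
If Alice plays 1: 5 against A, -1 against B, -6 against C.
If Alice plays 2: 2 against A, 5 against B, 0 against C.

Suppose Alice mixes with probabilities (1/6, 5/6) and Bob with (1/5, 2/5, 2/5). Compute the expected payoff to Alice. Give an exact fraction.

17/10

Against (1/5, 2/5, 2/5), each row's expected payoff is 1: -9/5; 2: 12/5.
Taking the (1/6, 5/6)-weighted average: (1/6)·(-9/5) + (5/6)·(12/5) = 17/10.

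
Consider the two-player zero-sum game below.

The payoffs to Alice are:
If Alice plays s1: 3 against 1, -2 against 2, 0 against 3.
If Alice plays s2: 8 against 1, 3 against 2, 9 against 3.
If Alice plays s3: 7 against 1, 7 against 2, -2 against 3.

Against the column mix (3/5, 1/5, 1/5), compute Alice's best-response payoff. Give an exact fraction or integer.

s1: (3)·(3/5) + (-2)·(1/5) + (0)·(1/5) = 7/5.
s2: (8)·(3/5) + (3)·(1/5) + (9)·(1/5) = 36/5.
s3: (7)·(3/5) + (7)·(1/5) + (-2)·(1/5) = 26/5.
The best pure response is s2 with expected payoff 36/5.

36/5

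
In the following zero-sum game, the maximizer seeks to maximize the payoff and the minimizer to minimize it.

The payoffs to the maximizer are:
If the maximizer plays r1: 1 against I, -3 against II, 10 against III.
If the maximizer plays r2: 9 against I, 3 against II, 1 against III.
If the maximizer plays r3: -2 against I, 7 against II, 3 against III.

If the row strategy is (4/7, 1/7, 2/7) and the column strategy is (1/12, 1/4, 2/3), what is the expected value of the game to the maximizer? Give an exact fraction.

Against (1/12, 1/4, 2/3), each row's expected payoff is r1: 6; r2: 13/6; r3: 43/12.
Taking the (4/7, 1/7, 2/7)-weighted average: (4/7)·(6) + (1/7)·(13/6) + (2/7)·(43/12) = 100/21.

100/21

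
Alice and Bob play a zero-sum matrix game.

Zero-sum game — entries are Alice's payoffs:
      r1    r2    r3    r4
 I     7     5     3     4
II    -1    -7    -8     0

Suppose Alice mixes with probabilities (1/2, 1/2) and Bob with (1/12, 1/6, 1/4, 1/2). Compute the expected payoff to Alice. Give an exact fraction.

Against (1/12, 1/6, 1/4, 1/2), each row's expected payoff is I: 25/6; II: -13/4.
Taking the (1/2, 1/2)-weighted average: (1/2)·(25/6) + (1/2)·(-13/4) = 11/24.

11/24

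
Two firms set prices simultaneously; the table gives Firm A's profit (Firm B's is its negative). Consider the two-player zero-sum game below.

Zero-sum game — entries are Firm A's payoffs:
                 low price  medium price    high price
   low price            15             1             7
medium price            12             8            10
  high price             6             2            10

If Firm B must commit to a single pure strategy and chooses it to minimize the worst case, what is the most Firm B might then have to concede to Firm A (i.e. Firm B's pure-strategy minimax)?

8

The worst case (largest entry) in each column is low price: 15, medium price: 8, high price: 10.
The best (smallest) of these is 8.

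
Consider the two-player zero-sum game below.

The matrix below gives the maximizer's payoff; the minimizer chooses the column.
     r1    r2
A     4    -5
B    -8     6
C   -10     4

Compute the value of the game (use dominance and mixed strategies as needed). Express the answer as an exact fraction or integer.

-16/23

Row C is strictly dominated by row B, so the maximizer never plays it.
The remaining 2×2 game on (A, B) × (r1, r2) has no saddle point. Let the maximizer play A with probability p; indifference gives 4p − 8(1−p) = −5p + 6(1−p), so p = 14/23.
Similarly the minimizer's optimal q on r1 is 11/23, and the value is 4·(11/23) + (-5)·(12/23) = -16/23.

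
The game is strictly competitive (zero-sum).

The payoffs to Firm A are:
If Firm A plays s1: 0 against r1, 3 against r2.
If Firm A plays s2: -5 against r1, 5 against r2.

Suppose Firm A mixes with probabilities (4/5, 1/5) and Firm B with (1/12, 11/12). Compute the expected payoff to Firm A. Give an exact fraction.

91/30

Against (1/12, 11/12), each row's expected payoff is s1: 11/4; s2: 25/6.
Taking the (4/5, 1/5)-weighted average: (4/5)·(11/4) + (1/5)·(25/6) = 91/30.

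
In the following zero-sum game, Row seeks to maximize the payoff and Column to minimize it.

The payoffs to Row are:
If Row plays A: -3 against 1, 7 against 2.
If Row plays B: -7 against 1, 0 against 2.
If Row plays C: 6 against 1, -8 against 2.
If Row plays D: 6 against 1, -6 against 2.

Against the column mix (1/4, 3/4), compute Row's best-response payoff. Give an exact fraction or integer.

9/2

A: (-3)·(1/4) + (7)·(3/4) = 9/2.
B: (-7)·(1/4) + (0)·(3/4) = -7/4.
C: (6)·(1/4) + (-8)·(3/4) = -9/2.
D: (6)·(1/4) + (-6)·(3/4) = -3.
The best pure response is A with expected payoff 9/2.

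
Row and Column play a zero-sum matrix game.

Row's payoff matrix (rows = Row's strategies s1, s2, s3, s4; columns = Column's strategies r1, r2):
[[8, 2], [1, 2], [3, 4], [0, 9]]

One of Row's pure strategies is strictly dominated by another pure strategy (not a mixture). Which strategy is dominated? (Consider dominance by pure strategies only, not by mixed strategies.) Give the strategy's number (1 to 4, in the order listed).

2

Compare s2 with s3: 3 > 1, 4 > 2.
So s3 strictly dominates s2 for Row; s2 is strictly dominated.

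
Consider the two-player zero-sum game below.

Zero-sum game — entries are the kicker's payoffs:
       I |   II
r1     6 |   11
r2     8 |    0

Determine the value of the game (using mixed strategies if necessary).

Row minima are 6 and 0, so the kicker's maximin is 6; column maxima are 8 and 11, so the goalkeeper's minimax is 8. These differ, so the equilibrium is in mixed strategies.
Let the kicker play r1 with probability p. The goalkeeper is indifferent when 6p + 8(1−p) = 11p, giving p = 8/13.
Let the goalkeeper play I with probability q. The kicker is indifferent when 6q + 11(1−q) = 8q, giving q = 11/13.
The value is 6·(11/13) + (11)·(2/13) = 88/13.

88/13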